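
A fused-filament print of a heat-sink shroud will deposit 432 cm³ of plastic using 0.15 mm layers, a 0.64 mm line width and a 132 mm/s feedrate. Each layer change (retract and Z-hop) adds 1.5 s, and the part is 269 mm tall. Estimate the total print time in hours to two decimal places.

10.22 hours

Line area = 0.15 × 0.64 = 0.096 mm².
Path length: 432000 mm³ / 0.096 mm² → 4500000 mm.
Print-move time = 4500000 / 132, so 34090.9 s.
Layers = ⌈269/0.15⌉ = 1794.
Z-hop total: 1794 × 1.5 → 2691 s.
Total = 34090.9 + 2691 = 36781.9 s = 10.22 hours.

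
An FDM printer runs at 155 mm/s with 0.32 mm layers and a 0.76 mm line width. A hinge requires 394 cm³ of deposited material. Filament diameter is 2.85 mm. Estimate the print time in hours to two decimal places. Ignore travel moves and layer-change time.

2.90 hours

Line area = 0.32 × 0.76, so 0.2432 mm².
Toolpath length = 394 cm³ / 0.2432 mm² = 394000 / 0.2432 = 1620065.8 mm.
Print-move time: 1620065.8 / 155 → 10452 s.
Converting: 10452 s = 2.90 hours.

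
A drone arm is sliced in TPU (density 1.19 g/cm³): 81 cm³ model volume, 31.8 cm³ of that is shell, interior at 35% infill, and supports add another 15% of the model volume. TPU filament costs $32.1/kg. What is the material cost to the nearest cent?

$2.34

Interior volume: 81 − 31.8 → 49.2 cm³.
Infill volume = 0.35 × 49.2, so 17.22 cm³.
Support = 0.15 × 81 = 12.15 cm³.
Deposited volume: 31.8 + 17.22 + 12.15 → 61.17 cm³.
Mass = 61.17 × 1.19 = 72.7923 g.
Cost = 72.7923 g / 1000 × $32.1/kg = $2.34.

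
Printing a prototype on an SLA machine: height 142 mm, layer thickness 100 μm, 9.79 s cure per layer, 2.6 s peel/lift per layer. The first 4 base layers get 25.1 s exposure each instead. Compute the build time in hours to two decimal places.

Layers = ⌈142/0.1⌉ = 1420.
Base layers = 4 × (25.1 + 2.6) = 110.8 s.
Regular layers = 1416 × (9.79 + 2.6), so 17544.24 s.
Total = 110.8 + 17544.24 = 17655.04 s = 4.90 hours.

4.90 hours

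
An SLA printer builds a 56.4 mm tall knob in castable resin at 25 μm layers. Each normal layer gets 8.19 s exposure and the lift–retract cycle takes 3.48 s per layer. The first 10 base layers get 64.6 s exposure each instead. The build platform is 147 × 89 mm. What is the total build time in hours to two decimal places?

Number of layers: 56.4 / 0.025 → 2256 (rounded up).
Base layers = 10 × (64.6 + 3.48), so 680.8 s.
Regular layers = 2246 × (8.19 + 3.48), so 26210.82 s.
Sum: 680.8 + 26210.82 = 26891.62 s → 7.47 hours.

7.47 hours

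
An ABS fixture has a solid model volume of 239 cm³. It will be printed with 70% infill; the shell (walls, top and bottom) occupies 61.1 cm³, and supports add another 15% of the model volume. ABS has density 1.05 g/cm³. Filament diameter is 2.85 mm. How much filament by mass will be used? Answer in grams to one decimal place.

Interior volume: 239 − 61.1 → 177.9 cm³.
Deposited infill = 0.70 × 177.9 = 124.53 cm³.
Support = 0.15 × 239 = 35.85 cm³.
Total printed volume: 61.1 + 124.53 + 35.85 → 221.48 cm³.
Mass = 221.48 × 1.05 = 232.554 g.

232.6 g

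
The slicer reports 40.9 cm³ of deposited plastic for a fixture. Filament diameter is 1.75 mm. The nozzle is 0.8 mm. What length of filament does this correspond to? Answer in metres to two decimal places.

17.00 m

Cross-section of 1.75 mm filament: π·(1.75/2)² = 2.4053 mm².
L = 40900 mm³ / 2.4053 mm² = 17004.12 mm, i.e. 17.00 m.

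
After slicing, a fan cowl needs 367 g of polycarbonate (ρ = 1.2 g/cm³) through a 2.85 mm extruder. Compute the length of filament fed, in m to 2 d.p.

47.94 m

Extruded volume: 367/1.2 = 305.8333 cm³ (305833.3 mm³).
A = π r² = π × 1.425² = 6.3794 mm².
L = V/A = 305833.3/6.3794 = 47940.76 mm → 47.94 m.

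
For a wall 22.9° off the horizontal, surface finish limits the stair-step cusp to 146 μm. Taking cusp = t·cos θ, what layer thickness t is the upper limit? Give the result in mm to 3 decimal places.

cos(22.9°) = 0.9212; t_max = 0.146/0.9212 = 0.158 mm.

0.158 mm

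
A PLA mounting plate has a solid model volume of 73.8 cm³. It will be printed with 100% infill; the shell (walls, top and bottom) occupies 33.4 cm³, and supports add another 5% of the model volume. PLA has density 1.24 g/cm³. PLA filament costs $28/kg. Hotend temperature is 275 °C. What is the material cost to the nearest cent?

$2.69

Interior volume: 73.8 − 33.4 → 40.4 cm³.
Infill volume = 1.00 × 40.4 = 40.4 cm³.
Support: 0.05 × 73.8 → 3.69 cm³.
Total extruded = 33.4 + 40.4 + 3.69, so 77.49 cm³.
Mass = 77.49 × 1.24, so 96.0876 g.
Cost = 96.0876 g / 1000 × $28/kg = $2.69.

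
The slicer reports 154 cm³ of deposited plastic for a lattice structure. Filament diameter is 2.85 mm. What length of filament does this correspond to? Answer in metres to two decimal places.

24.14 m

A = π r² = π × 1.425² = 6.3794 mm².
Length = 154 cm³ / 6.3794 mm² = 154000 / 6.3794 = 24140.2 mm = 24.14 m.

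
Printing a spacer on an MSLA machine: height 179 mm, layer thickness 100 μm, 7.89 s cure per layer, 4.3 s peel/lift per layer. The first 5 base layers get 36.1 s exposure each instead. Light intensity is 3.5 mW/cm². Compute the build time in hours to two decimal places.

6.10 hours

Layers = ⌈179/0.1⌉ = 1790.
Burn-in layers: 5 × (36.1 + 4.3) → 202 s.
Regular layers = 1785 × (7.89 + 4.3) = 21759.15 s.
Sum: 202 + 21759.15 = 21961.15 s → 6.10 hours.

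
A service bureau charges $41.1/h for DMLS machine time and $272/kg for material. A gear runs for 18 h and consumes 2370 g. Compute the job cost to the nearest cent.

$1384.44

Machine-time cost = 41.1 × 18 = $739.80.
Feedstock cost = 272 × 2370/1000 = $644.64.
Job cost: 739.80 + 644.64 = $1384.44.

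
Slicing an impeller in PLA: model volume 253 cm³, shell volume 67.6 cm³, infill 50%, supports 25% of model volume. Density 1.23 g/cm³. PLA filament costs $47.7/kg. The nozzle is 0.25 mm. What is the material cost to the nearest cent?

$13.12

Volume inside the shell = 253 − 67.6 = 185.4 cm³.
Infill deposited = 0.50 × 185.4 = 92.7 cm³.
Support = 0.25 × 253 = 63.25 cm³.
Total extruded: 67.6 + 92.7 + 63.25 → 223.55 cm³.
Mass = 223.55 × 1.23, so 274.9665 g.
At $47.7/kg: 274.9665/1000 × 47.7 = $13.12.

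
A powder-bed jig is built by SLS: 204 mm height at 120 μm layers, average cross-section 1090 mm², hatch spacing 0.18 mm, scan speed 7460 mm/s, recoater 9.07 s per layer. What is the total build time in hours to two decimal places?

Layer count = ceil(204 / 0.12) = 1700.
Hatch length per layer = 1090 / 0.18, so 6055.6 mm.
Per-layer scan time = 6055.6 / 7460 = 0.8117 s.
Layer cycle: 0.8117 + 9.07 → 9.8817 s.
Build time = 1700 × 9.8817 = 16798.89 s = 4.67 hours.

4.67 hours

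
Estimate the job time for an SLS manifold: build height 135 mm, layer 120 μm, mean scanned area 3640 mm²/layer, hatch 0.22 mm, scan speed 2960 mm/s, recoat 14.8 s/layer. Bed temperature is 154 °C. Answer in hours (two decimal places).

Layer count = ceil(135 / 0.12) = 1125.
Hatch length per layer = 3640 / 0.22, so 16545.5 mm.
Per-layer scan time = 16545.5 / 2960 = 5.5897 s.
Time per layer = 5.5897 + 14.8 = 20.3897 s.
Total: 1125 × 20.3897 s = 22938.4125 s → 6.37 hours.

6.37 hours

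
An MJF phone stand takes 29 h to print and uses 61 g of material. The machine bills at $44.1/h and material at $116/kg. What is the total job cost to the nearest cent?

$1285.98

Machine-time cost = 44.1 × 29, so $1278.90.
Material cost: 116 × 61/1000 → $7.076.
Total = 1278.90 + 7.076 = 1285.976 ≈ $1285.98.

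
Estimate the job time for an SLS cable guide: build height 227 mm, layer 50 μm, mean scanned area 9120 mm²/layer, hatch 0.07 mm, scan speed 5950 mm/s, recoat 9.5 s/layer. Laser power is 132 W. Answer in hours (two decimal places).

Layers = ⌈227/0.05⌉ = 4540.
Scan path per layer: 9120 / 0.07 → 130285.7 mm.
Scan time per layer: 130285.7 / 5950 → 21.8968 s.
Layer cycle = 21.8968 + 9.5 = 31.3968 s.
4540 layers × 31.3968 s/layer = 142541.472 s, i.e. 39.59 hours.

39.59 hours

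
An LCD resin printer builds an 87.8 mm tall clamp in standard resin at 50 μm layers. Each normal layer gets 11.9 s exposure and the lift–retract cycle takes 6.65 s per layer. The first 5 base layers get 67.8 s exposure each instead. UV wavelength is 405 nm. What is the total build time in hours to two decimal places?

Number of layers: 87.8 / 0.05 → 1756 (rounded up).
Base layers = 5 × (67.8 + 6.65), so 372.25 s.
Remaining layers = 1751 × (11.9 + 6.65) = 32481.05 s.
Sum: 372.25 + 32481.05 = 32853.3 s → 9.13 hours.

9.13 hours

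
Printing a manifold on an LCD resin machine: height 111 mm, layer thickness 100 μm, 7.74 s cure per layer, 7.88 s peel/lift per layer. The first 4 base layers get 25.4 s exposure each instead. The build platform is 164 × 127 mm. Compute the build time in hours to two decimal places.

Number of layers: 111 / 0.1 → 1110 (rounded up).
Base layers: 4 × (25.4 + 7.88) → 133.12 s.
Normal layers = 1106 × (7.74 + 7.88), so 17275.72 s.
Sum: 133.12 + 17275.72 = 17408.84 s → 4.84 hours.

4.84 hours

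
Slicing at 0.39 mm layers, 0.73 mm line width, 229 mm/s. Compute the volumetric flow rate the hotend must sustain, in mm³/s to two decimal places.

65.20

A = 0.39 × 0.73, so 0.2847 mm².
Volumetric flow = 229 × 0.2847 = 65.20 mm³/s.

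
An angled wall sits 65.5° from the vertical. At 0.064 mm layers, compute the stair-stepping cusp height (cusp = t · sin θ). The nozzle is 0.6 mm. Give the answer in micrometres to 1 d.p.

sin(65.5°) = 0.9100, so cusp = 0.064 × 0.9100 = 0.05824 mm → 58.2 μm.

58.2 μm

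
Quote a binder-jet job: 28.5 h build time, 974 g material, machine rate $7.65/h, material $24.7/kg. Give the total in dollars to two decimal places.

$242.08

Time charge = 7.65 × 28.5, so $218.025.
Material cost = 24.7 × 974/1000 = $24.0578.
Job cost: 218.025 + 24.0578 = 242.0828 ≈ $242.08.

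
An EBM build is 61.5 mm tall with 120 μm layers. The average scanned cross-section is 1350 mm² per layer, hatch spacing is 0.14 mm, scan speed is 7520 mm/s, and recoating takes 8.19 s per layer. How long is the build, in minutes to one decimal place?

81.0 minutes

Layers = ⌈61.5/0.12⌉ = 513.
Per-layer scan distance = 1350 / 0.14, so 9642.9 mm.
Scan time per layer = 9642.9 / 7520, so 1.2823 s.
Layer cycle = 1.2823 + 8.19 = 9.4723 s.
Build time = 513 × 9.4723 = 4859.2899 s = 81.0 minutes.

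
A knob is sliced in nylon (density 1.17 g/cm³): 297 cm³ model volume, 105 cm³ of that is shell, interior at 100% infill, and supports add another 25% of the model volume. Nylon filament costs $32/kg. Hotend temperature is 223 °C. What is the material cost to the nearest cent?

Infill region = 297 − 105, so 192 cm³.
Infill deposited = 1.00 × 192, so 192 cm³.
Support: 0.25 × 297 → 74.25 cm³.
Total printed volume = 105 + 192 + 74.25, so 371.25 cm³.
Mass: 371.25 × 1.17 → 434.3625 g.
Cost = 434.3625 g / 1000 × $32/kg = $13.90.

$13.90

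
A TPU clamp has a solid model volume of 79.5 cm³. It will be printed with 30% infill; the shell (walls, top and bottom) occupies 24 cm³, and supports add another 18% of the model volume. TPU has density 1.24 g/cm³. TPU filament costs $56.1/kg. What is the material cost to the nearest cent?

$3.82

Infill region: 79.5 − 24 → 55.5 cm³.
Deposited infill: 0.30 × 55.5 → 16.65 cm³.
Support = 0.18 × 79.5 = 14.31 cm³.
Total printed volume = 24 + 16.65 + 14.31, so 54.96 cm³.
Mass = 54.96 × 1.24 = 68.1504 g.
Cost = 68.1504 g / 1000 × $56.1/kg = $3.82.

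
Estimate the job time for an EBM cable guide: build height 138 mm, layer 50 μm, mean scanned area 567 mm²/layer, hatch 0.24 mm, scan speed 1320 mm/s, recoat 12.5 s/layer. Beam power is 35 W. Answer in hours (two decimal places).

10.96 hours

Number of layers: 138 / 0.05 → 2760 (rounded up).
Hatch length per layer: 567 / 0.24 → 2362.5 mm.
Per-layer scan time = 2362.5 / 1320 = 1.7898 s.
Time per layer: 1.7898 + 12.5 → 14.2898 s.
Total: 2760 × 14.2898 s = 39439.848 s → 10.96 hours.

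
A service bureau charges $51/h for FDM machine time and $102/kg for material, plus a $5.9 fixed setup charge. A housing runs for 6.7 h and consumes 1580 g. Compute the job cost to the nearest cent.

$508.76

Machine-time cost: 51 × 6.7 → $341.70.
Material cost = 102 × 1580/1000, so $161.16.
Total = 341.70 + 161.16 + 5.9 = $508.76.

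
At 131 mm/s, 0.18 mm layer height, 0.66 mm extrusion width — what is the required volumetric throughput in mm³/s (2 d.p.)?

A: 0.18 × 0.66 → 0.1188 mm².
Q = v·A = 131 × 0.1188 = 15.56 mm³/s.

15.56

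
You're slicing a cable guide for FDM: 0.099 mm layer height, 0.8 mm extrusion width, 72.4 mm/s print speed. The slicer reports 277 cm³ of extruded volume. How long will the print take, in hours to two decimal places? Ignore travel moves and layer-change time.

13.42 hours

Line area: 0.099 × 0.8 → 0.0792 mm².
Path length: 277000 mm³ / 0.0792 mm² → 3497474.7 mm.
Time extruding = 3497474.7 / 72.4, so 48307.7 s.
That's 48307.7 s → 13.42 hours.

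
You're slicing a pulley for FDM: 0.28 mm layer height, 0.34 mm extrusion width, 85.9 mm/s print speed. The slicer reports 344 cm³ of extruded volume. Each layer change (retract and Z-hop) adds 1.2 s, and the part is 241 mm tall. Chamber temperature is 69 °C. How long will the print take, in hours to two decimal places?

11.97 hours

Bead cross-section = 0.28 × 0.34, so 0.0952 mm².
Toolpath length = 344 cm³ / 0.0952 mm² = 344000 / 0.0952 = 3613445.4 mm.
Extrusion time = 3613445.4 / 85.9 = 42065.7 s.
Layers = ⌈241/0.28⌉ = 861.
Non-print overhead = 861 × 1.2, so 1033.2 s.
Total = 42065.7 + 1033.2 = 43098.9 s = 11.97 hours.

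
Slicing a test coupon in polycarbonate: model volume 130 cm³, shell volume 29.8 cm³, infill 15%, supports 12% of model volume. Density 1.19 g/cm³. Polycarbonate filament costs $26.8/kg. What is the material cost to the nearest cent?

Volume inside the shell = 130 − 29.8, so 100.2 cm³.
Infill volume = 0.15 × 100.2 = 15.03 cm³.
Support: 0.12 × 130 → 15.6 cm³.
Total printed volume = 29.8 + 15.03 + 15.6, so 60.43 cm³.
Mass: 60.43 × 1.19 → 71.9117 g.
At $26.8/kg: 71.9117/1000 × 26.8 = $1.93.

$1.93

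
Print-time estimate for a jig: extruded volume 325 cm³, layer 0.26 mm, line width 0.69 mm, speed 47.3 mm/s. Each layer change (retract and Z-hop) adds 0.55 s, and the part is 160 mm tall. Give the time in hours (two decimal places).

10.73 hours

Bead cross-section = 0.26 × 0.69 = 0.1794 mm².
Total extruded path = 325000/0.1794 = 1811594.2 mm.
Time extruding = 1811594.2 / 47.3, so 38300.1 s.
Number of layers: 160 / 0.26 → 616 (rounded up).
Z-hop total = 616 × 0.55 = 338.8 s.
Altogether 38300.1 + 338.8 = 38638.9 s, i.e. 10.73 hours.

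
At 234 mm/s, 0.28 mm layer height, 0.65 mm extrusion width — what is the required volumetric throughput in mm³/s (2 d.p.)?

Extrusion cross-section = 0.28 × 0.65, so 0.182 mm².
Q = v·A = 234 × 0.182 = 42.59 mm³/s.

42.59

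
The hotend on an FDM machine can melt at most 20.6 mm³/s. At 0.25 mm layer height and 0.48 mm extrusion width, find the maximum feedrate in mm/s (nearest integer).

172 mm/s

A = 0.25 × 0.48, so 0.12 mm².
Max speed = 20.6 / 0.12 = 171.67 ≈ 172 mm/s.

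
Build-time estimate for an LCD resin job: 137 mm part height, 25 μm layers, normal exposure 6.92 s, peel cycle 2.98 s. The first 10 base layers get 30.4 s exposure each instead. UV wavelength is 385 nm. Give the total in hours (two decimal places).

Layer count = ceil(137 / 0.025) = 5480.
Bottom layers = 10 × (30.4 + 2.98) = 333.8 s.
Normal layers = 5470 × (6.92 + 2.98), so 54153 s.
Sum: 333.8 + 54153 = 54486.8 s → 15.14 hours.

15.14 hours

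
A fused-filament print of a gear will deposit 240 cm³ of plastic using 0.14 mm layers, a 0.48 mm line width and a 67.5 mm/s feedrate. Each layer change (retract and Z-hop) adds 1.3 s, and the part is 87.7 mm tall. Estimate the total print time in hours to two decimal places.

14.92 hours

Extrusion cross-section = 0.14 × 0.48 = 0.0672 mm².
Toolpath length = 240 cm³ / 0.0672 mm² = 240000 / 0.0672 = 3571428.6 mm.
Print-move time = 3571428.6 / 67.5 = 52910.1 s.
Layer count = ceil(87.7 / 0.14) = 627.
Non-print overhead: 627 × 1.3 → 815.1 s.
Total = 52910.1 + 815.1 = 53725.2 s = 14.92 hours.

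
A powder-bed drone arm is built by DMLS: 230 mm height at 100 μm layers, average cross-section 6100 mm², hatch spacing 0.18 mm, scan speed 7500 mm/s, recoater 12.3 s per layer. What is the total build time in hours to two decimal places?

Number of layers: 230 / 0.1 → 2300 (rounded up).
Scan path per layer: 6100 / 0.18 → 33888.9 mm.
Laser time per layer = 33888.9 / 7500, so 4.5185 s.
Time per layer = 4.5185 + 12.3 = 16.8185 s.
Total: 2300 × 16.8185 s = 38682.55 s → 10.75 hours.

10.75 hours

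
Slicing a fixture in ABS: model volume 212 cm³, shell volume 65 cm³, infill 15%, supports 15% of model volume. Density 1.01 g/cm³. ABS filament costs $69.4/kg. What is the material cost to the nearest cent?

$8.33

Interior volume = 212 − 65 = 147 cm³.
Infill volume = 0.15 × 147, so 22.05 cm³.
Support: 0.15 × 212 → 31.8 cm³.
Deposited volume: 65 + 22.05 + 31.8 → 118.85 cm³.
Mass: 118.85 × 1.01 → 120.0385 g.
Cost = 120.0385 g / 1000 × $69.4/kg = $8.33.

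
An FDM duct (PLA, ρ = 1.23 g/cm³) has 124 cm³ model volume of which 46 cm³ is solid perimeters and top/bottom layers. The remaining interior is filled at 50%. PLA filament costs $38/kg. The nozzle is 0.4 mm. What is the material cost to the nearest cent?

$3.97

Volume inside the shell = 124 − 46, so 78 cm³.
Infill deposited = 0.50 × 78 = 39 cm³.
Total extruded = 46 + 39, so 85 cm³.
Mass = 85 × 1.23, so 104.55 g.
Cost = 104.55 g / 1000 × $38/kg = $3.97.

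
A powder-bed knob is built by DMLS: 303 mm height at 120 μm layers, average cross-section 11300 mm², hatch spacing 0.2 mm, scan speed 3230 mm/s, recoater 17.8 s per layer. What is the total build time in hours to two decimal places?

24.75 hours

Number of layers: 303 / 0.12 → 2525 (rounded up).
Hatch length per layer = 11300 / 0.2 = 56500 mm.
Per-layer scan time: 56500 / 3230 → 17.4923 s.
Layer cycle = 17.4923 + 17.8, so 35.2923 s.
Total: 2525 × 35.2923 s = 89113.0575 s → 24.75 hours.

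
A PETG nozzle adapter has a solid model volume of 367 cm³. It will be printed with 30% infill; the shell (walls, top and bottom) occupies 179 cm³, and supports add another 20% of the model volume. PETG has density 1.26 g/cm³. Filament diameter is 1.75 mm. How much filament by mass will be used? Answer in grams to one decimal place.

389.1 g

Infill region = 367 − 179 = 188 cm³.
Deposited infill = 0.30 × 188 = 56.4 cm³.
Support: 0.20 × 367 → 73.4 cm³.
Deposited volume = 179 + 56.4 + 73.4, so 308.8 cm³.
Mass = 308.8 × 1.26, so 389.088 g.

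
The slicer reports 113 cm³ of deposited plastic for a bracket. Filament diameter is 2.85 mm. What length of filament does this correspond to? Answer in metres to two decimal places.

17.71 m

A = π r² = π × 1.425² = 6.3794 mm².
L = 113000 mm³ / 6.3794 mm² = 17713.26 mm, i.e. 17.71 m.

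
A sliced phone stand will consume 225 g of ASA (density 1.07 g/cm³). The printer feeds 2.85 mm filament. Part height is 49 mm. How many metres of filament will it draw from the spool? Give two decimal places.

32.96 m

Extruded volume: 225/1.07 = 210.2804 cm³ (210280.4 mm³).
A = π r² = π × 1.425² = 6.3794 mm².
Length = 210280.4 / 6.3794 = 32962.41 mm = 32.96 m.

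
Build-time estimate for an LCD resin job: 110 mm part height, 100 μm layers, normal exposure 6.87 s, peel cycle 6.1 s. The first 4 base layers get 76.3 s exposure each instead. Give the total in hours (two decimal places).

Number of layers: 110 / 0.1 → 1100 (rounded up).
Bottom layers: 4 × (76.3 + 6.1) → 329.6 s.
Normal layers = 1096 × (6.87 + 6.1) = 14215.12 s.
Total = 329.6 + 14215.12 = 14544.72 s = 4.04 hours.

4.04 hours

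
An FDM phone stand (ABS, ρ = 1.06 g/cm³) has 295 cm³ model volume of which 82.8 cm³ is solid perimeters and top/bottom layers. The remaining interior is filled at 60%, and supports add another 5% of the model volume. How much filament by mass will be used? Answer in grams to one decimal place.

Infill region: 295 − 82.8 → 212.2 cm³.
Infill volume: 0.60 × 212.2 → 127.32 cm³.
Support = 0.05 × 295, so 14.75 cm³.
Total printed volume = 82.8 + 127.32 + 14.75 = 224.87 cm³.
Mass = 224.87 × 1.06 = 238.3622 g.

238.4 g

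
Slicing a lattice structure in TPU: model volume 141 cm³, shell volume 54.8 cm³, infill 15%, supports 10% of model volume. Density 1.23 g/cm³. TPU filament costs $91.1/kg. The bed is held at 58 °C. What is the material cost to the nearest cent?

$9.17

Infill region: 141 − 54.8 → 86.2 cm³.
Infill volume: 0.15 × 86.2 → 12.93 cm³.
Support: 0.10 × 141 → 14.1 cm³.
Total printed volume: 54.8 + 12.93 + 14.1 → 81.83 cm³.
Mass = 81.83 × 1.23, so 100.6509 g.
At $91.1/kg: 100.6509/1000 × 91.1 = $9.17.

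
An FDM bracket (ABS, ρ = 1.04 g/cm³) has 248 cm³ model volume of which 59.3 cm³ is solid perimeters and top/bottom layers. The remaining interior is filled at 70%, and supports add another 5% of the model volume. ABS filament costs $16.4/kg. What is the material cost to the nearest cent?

Volume inside the shell = 248 − 59.3 = 188.7 cm³.
Infill deposited: 0.70 × 188.7 → 132.09 cm³.
Support: 0.05 × 248 → 12.4 cm³.
Deposited volume = 59.3 + 132.09 + 12.4 = 203.79 cm³.
Mass = 203.79 × 1.04, so 211.9416 g.
At $16.4/kg: 211.9416/1000 × 16.4 = $3.48.

$3.48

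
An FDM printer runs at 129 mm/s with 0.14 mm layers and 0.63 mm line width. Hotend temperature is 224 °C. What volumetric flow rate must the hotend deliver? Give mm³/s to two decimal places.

11.38

Bead cross-section = 0.14 × 0.63 = 0.0882 mm².
Volumetric flow = 129 × 0.0882 = 11.38 mm³/s.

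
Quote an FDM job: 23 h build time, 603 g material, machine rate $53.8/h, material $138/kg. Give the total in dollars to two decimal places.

$1320.61

Machine cost = 53.8 × 23, so $1237.40.
Material charge = 138 × 603/1000, so $83.214.
Total = 1237.40 + 83.214 = 1320.614 ≈ $1320.61.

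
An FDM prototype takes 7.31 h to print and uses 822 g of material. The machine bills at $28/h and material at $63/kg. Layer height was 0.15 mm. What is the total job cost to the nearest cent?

Time charge: 28 × 7.31 → $204.68.
Material cost = 63 × 822/1000, so $51.786.
Total = 204.68 + 51.786 = 256.466 ≈ $256.47.

$256.47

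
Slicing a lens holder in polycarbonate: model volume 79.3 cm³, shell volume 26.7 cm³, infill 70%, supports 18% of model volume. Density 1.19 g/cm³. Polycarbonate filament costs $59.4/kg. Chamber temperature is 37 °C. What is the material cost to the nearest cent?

Interior volume = 79.3 − 26.7 = 52.6 cm³.
Infill deposited = 0.70 × 52.6, so 36.82 cm³.
Support = 0.18 × 79.3 = 14.274 cm³.
Deposited volume: 26.7 + 36.82 + 14.274 → 77.794 cm³.
Mass: 77.794 × 1.19 → 92.57486 g.
At $59.4/kg: 92.57486/1000 × 59.4 = $5.50.

$5.50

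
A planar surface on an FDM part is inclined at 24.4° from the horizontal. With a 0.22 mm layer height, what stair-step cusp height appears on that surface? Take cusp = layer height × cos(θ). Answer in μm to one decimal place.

h_c = t·cos θ = 0.22 × 0.9107 = 0.200354 mm (200.4 μm).

200.4 μm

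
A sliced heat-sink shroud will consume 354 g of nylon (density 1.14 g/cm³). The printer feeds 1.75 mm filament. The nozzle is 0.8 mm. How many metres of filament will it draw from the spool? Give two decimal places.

Extruded volume: 354/1.14 = 310.5263 cm³ (310526.3 mm³).
A = π r² = π × 0.875² = 2.4053 mm².
L = V/A = 310526.3/2.4053 = 129100.86 mm → 129.10 m.

129.10 m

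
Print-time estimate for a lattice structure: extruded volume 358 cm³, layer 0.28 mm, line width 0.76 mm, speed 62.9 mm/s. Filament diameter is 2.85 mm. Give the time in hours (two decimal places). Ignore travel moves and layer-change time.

7.43 hours

Bead cross-section = 0.28 × 0.76, so 0.2128 mm².
Toolpath length = 358 cm³ / 0.2128 mm² = 358000 / 0.2128 = 1682330.8 mm.
Print-move time = 1682330.8 / 62.9, so 26746.1 s.
In the requested units: 26746.1 s = 7.43 hours.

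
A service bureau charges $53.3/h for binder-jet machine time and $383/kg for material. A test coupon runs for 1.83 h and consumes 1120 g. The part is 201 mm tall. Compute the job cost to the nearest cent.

Machine-time cost = 53.3 × 1.83, so $97.539.
Feedstock cost = 383 × 1120/1000 = $428.96.
Job cost: 97.539 + 428.96 = 526.499 ≈ $526.50.

$526.50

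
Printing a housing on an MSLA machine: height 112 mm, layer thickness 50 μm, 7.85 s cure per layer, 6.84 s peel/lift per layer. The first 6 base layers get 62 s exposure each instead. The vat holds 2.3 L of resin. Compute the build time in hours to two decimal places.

9.23 hours

Number of layers: 112 / 0.05 → 2240 (rounded up).
Burn-in layers = 6 × (62 + 6.84) = 413.04 s.
Regular layers = 2234 × (7.85 + 6.84), so 32817.46 s.
Total = 413.04 + 32817.46 = 33230.5 s = 9.23 hours.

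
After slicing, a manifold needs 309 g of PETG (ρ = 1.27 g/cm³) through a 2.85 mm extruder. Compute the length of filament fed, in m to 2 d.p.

38.14 m

Volume = 309 g / 1.27 g·cm⁻³ = 243.3071 cm³ = 243307.1 mm³.
Filament cross-section = π × (2.85/2)² = 6.3794 mm².
L = V/A = 243307.1/6.3794 = 38139.5 mm → 38.14 m.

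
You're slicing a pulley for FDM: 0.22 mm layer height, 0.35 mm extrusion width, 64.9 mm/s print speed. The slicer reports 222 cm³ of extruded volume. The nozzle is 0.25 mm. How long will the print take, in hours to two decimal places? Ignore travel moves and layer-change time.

12.34 hours

Extrusion cross-section = 0.22 × 0.35 = 0.077 mm².
Path length: 222000 mm³ / 0.077 mm² → 2883116.9 mm.
Time extruding = 2883116.9 / 64.9, so 44424 s.
In the requested units: 44424 s = 12.34 hours.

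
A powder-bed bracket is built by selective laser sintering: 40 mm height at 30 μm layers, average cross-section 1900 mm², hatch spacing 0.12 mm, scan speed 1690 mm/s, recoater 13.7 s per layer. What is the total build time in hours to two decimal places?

Number of layers: 40 / 0.03 → 1334 (rounded up).
Per-layer scan distance = 1900 / 0.12 = 15833.3 mm.
Per-layer scan time: 15833.3 / 1690 → 9.3688 s.
Per-layer time = 9.3688 + 13.7, so 23.0688 s.
Build time = 1334 × 23.0688 = 30773.7792 s = 8.55 hours.

8.55 hours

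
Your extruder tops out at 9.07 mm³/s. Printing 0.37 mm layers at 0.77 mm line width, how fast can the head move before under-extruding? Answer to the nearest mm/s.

Bead cross-section = 0.37 × 0.77 = 0.2849 mm².
v_max = Q/A = 9.07/0.2849 = 31.84 mm/s → 32 mm/s.

32 mm/s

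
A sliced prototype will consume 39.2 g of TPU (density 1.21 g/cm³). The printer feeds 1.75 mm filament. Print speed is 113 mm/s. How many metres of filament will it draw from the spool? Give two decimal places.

13.47 m

Volume = 39.2 g / 1.21 g·cm⁻³ = 32.3967 cm³ = 32396.7 mm³.
Filament cross-section = π × (1.75/2)² = 2.4053 mm².
Length = 32396.7 / 2.4053 = 13468.88 mm = 13.47 m.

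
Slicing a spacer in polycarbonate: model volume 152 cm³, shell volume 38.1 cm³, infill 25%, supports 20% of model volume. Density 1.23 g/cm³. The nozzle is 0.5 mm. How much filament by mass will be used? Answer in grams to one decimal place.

119.3 g

Volume inside the shell = 152 − 38.1 = 113.9 cm³.
Deposited infill = 0.25 × 113.9 = 28.475 cm³.
Support = 0.20 × 152 = 30.4 cm³.
Deposited volume = 38.1 + 28.475 + 30.4 = 96.975 cm³.
Mass = 96.975 × 1.23 = 119.27925 g.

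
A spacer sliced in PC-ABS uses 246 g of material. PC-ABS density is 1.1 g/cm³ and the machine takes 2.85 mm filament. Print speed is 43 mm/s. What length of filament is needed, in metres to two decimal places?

35.06 m

Volume = 246 g / 1.1 g·cm⁻³ = 223.6364 cm³ = 223636.4 mm³.
A = π r² = π × 1.425² = 6.3794 mm².
Length = 223636.4 / 6.3794 = 35056.02 mm = 35.06 m.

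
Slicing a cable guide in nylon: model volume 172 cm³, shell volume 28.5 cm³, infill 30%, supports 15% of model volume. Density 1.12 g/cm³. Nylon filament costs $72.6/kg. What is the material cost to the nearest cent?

$7.92

Interior volume: 172 − 28.5 → 143.5 cm³.
Deposited infill = 0.30 × 143.5 = 43.05 cm³.
Support = 0.15 × 172 = 25.8 cm³.
Total printed volume = 28.5 + 43.05 + 25.8 = 97.35 cm³.
Mass = 97.35 × 1.12 = 109.032 g.
At $72.6/kg: 109.032/1000 × 72.6 = $7.92.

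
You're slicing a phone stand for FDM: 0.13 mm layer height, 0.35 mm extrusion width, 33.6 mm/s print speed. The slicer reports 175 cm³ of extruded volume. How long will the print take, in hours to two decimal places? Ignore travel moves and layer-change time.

Bead cross-section = 0.13 × 0.35, so 0.0455 mm².
Toolpath length = 175 cm³ / 0.0455 mm² = 175000 / 0.0455 = 3846153.8 mm.
Extrusion time: 3846153.8 / 33.6 → 114468.9 s.
Converting: 114468.9 s = 31.80 hours.

31.80 hours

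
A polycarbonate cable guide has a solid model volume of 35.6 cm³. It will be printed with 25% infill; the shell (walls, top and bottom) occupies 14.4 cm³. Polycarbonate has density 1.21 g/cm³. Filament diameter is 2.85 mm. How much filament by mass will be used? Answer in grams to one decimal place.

Interior volume: 35.6 − 14.4 → 21.2 cm³.
Infill volume = 0.25 × 21.2, so 5.3 cm³.
Total extruded: 14.4 + 5.3 → 19.7 cm³.
Mass = 19.7 × 1.21 = 23.837 g.

23.8 g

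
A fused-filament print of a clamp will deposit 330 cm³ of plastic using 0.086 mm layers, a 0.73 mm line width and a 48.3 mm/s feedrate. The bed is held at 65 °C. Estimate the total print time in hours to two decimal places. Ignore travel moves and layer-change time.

30.23 hours

Bead cross-section = 0.086 × 0.73, so 0.06278 mm².
Path length: 330000 mm³ / 0.06278 mm² → 5256451.1 mm.
Time extruding = 5256451.1 / 48.3 = 108829.2 s.
108829.2 s = 30.23 hours.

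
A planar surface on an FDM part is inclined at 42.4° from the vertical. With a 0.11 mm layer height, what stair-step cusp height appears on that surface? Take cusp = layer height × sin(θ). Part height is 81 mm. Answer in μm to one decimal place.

sin(42.4°) = 0.6743, so cusp = 0.11 × 0.6743 = 0.074173 mm → 74.2 μm.

74.2 μm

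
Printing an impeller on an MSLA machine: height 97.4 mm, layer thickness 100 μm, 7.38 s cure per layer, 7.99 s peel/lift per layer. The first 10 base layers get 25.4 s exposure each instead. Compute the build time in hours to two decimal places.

Layers = ⌈97.4/0.1⌉ = 974.
Base layers = 10 × (25.4 + 7.99), so 333.9 s.
Regular layers: 964 × (7.38 + 7.99) → 14816.68 s.
Total = 333.9 + 14816.68 = 15150.58 s = 4.21 hours.

4.21 hours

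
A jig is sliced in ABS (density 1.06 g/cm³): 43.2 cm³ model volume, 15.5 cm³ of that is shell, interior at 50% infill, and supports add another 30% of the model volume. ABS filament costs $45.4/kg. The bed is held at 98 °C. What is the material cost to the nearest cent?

Volume inside the shell: 43.2 − 15.5 → 27.7 cm³.
Infill volume = 0.50 × 27.7, so 13.85 cm³.
Support: 0.30 × 43.2 → 12.96 cm³.
Total extruded = 15.5 + 13.85 + 12.96, so 42.31 cm³.
Mass = 42.31 × 1.06, so 44.8486 g.
Cost = 44.8486 g / 1000 × $45.4/kg = $2.04.

$2.04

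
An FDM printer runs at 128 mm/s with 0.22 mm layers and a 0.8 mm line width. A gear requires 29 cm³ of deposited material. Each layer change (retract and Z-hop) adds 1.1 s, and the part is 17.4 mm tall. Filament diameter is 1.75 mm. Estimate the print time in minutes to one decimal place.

22.9 minutes

Line area = 0.22 × 0.8, so 0.176 mm².
Path length: 29000 mm³ / 0.176 mm² → 164772.7 mm.
Extrusion time: 164772.7 / 128 → 1287.3 s.
Layer count = ceil(17.4 / 0.22) = 80.
Non-print overhead = 80 × 1.1, so 88 s.
Altogether 1287.3 + 88 = 1375.3 s, i.e. 22.9 minutes.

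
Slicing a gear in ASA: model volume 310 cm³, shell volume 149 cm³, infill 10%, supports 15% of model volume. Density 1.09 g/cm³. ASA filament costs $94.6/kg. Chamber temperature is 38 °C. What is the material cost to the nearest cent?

Interior volume = 310 − 149 = 161 cm³.
Infill volume = 0.10 × 161, so 16.1 cm³.
Support = 0.15 × 310, so 46.5 cm³.
Total extruded = 149 + 16.1 + 46.5, so 211.6 cm³.
Mass = 211.6 × 1.09, so 230.644 g.
At $94.6/kg: 230.644/1000 × 94.6 = $21.82.

$21.82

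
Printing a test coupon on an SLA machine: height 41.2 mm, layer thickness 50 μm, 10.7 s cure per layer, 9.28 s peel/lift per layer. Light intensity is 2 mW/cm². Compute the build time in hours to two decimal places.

Layers = ⌈41.2/0.05⌉ = 824.
Per-layer time: 10.7 + 9.28 → 19.98 s.
Build time: 824 × 19.98 s = 16463.52 s, i.e. 4.57 hours.

4.57 hours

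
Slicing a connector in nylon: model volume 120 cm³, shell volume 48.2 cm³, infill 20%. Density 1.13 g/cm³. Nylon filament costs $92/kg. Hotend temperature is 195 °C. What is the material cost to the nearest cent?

$6.50

Infill region = 120 − 48.2 = 71.8 cm³.
Infill volume = 0.20 × 71.8 = 14.36 cm³.
Total extruded = 48.2 + 14.36, so 62.56 cm³.
Mass = 62.56 × 1.13, so 70.6928 g.
Cost = 70.6928 g / 1000 × $92/kg = $6.50.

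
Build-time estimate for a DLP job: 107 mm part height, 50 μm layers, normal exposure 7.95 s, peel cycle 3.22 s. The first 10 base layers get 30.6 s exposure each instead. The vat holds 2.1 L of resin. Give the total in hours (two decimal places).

Layer count = ceil(107 / 0.05) = 2140.
Base layers: 10 × (30.6 + 3.22) → 338.2 s.
Regular layers = 2130 × (7.95 + 3.22), so 23792.1 s.
Sum: 338.2 + 23792.1 = 24130.3 s → 6.70 hours.

6.70 hours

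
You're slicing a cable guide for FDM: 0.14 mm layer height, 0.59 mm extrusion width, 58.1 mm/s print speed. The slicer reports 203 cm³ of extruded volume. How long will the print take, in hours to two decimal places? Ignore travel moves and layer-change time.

Extrusion cross-section: 0.14 × 0.59 → 0.0826 mm².
Toolpath length = 203 cm³ / 0.0826 mm² = 203000 / 0.0826 = 2457627.1 mm.
Extrusion time = 2457627.1 / 58.1, so 42300 s.
42300 s = 11.75 hours.

11.75 hours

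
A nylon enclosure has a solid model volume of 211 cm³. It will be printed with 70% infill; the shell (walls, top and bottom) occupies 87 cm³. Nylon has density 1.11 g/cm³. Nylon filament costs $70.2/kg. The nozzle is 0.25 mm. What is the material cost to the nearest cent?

Infill region: 211 − 87 → 124 cm³.
Deposited infill: 0.70 × 124 → 86.8 cm³.
Deposited volume = 87 + 86.8 = 173.8 cm³.
Mass: 173.8 × 1.11 → 192.918 g.
Cost = 192.918 g / 1000 × $70.2/kg = $13.54.

$13.54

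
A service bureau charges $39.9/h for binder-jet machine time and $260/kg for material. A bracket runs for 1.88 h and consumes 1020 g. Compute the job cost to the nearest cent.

Machine-time cost = 39.9 × 1.88, so $75.012.
Material cost = 260 × 1020/1000, so $265.20.
Total = 75.012 + 265.20 = 340.212 ≈ $340.21.

$340.21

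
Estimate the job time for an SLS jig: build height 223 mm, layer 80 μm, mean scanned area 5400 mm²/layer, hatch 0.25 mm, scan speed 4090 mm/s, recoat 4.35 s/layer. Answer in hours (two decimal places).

Number of layers: 223 / 0.08 → 2788 (rounded up).
Hatch length per layer = 5400 / 0.25, so 21600 mm.
Laser time per layer: 21600 / 4090 → 5.2812 s.
Time per layer = 5.2812 + 4.35, so 9.6312 s.
2788 layers × 9.6312 s/layer = 26851.7856 s, i.e. 7.46 hours.

7.46 hours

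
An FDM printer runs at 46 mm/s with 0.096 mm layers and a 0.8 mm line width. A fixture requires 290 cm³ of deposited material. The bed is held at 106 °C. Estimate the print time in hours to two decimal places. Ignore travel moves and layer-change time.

22.80 hours

Bead cross-section: 0.096 × 0.8 → 0.0768 mm².
Total extruded path = 290000/0.0768 = 3776041.7 mm.
Extrusion time: 3776041.7 / 46 → 82087.9 s.
82087.9 s = 22.80 hours.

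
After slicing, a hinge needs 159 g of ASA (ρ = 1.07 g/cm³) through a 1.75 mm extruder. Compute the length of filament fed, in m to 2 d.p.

Volume = 159 g / 1.07 g·cm⁻³ = 148.5981 cm³ = 148598.1 mm³.
Filament cross-section = π × (1.75/2)² = 2.4053 mm².
L = V/A = 148598.1/2.4053 = 61779.45 mm → 61.78 m.

61.78 m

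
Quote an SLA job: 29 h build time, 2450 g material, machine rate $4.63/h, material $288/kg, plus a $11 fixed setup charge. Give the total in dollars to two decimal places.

$850.87

Time charge = 4.63 × 29, so $134.27.
Material charge = 288 × 2450/1000 = $705.60.
Adding setup: 134.27 + 705.60 + 11 → $850.87.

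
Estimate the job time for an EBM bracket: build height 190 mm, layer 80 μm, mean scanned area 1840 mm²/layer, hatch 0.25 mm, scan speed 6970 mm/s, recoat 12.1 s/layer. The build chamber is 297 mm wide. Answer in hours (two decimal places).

Layers = ⌈190/0.08⌉ = 2375.
Scan path per layer: 1840 / 0.25 → 7360 mm.
Beam time per layer = 7360 / 6970, so 1.056 s.
Layer cycle = 1.056 + 12.1 = 13.156 s.
Total: 2375 × 13.156 s = 31245.5 s → 8.68 hours.

8.68 hours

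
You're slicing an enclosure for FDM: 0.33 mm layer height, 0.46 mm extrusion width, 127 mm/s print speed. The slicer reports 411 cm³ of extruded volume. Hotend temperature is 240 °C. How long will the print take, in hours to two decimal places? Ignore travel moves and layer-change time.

Extrusion cross-section = 0.33 × 0.46 = 0.1518 mm².
Toolpath length = 411 cm³ / 0.1518 mm² = 411000 / 0.1518 = 2707509.9 mm.
Print-move time: 2707509.9 / 127 → 21319 s.
That's 21319 s → 5.92 hours.

5.92 hours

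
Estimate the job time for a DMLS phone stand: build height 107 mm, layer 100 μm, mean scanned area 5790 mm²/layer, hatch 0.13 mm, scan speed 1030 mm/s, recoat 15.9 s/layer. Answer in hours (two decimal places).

17.58 hours

Layer count = ceil(107 / 0.1) = 1070.
Scan path per layer = 5790 / 0.13, so 44538.5 mm.
Per-layer scan time = 44538.5 / 1030, so 43.2413 s.
Per-layer time = 43.2413 + 15.9, so 59.1413 s.
Build time = 1070 × 59.1413 = 63281.191 s = 17.58 hours.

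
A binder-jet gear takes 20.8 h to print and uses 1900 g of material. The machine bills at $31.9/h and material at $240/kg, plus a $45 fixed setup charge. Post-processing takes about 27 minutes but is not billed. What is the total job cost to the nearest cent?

Machine cost = 31.9 × 20.8 = $663.52.
Feedstock cost: 240 × 1900/1000 → $456.00.
Adding setup: 663.52 + 456.00 + 45 → $1164.52.

$1164.52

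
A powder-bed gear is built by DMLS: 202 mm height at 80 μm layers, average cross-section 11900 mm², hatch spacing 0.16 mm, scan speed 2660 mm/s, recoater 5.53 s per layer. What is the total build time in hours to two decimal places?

23.49 hours

Number of layers: 202 / 0.08 → 2525 (rounded up).
Hatch length per layer: 11900 / 0.16 → 74375 mm.
Per-layer scan time = 74375 / 2660 = 27.9605 s.
Time per layer = 27.9605 + 5.53 = 33.4905 s.
2525 layers × 33.4905 s/layer = 84563.5125 s, i.e. 23.49 hours.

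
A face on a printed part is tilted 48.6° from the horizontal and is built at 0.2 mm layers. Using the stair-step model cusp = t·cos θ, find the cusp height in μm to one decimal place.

132.3 μm

Cusp = layer height × cos(48.6°) = 0.2 × 0.6613 = 0.13226 mm = 132.3 μm.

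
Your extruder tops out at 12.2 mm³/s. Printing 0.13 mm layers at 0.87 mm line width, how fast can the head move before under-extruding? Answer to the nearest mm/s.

Bead cross-section: 0.13 × 0.87 → 0.1131 mm².
v_max = Q/A = 12.2/0.1131 = 107.87 mm/s → 108 mm/s.

108 mm/s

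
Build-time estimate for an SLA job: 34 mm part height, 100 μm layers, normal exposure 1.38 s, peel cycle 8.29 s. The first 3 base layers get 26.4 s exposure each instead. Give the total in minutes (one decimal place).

Layers = ⌈34/0.1⌉ = 340.
Base layers = 3 × (26.4 + 8.29), so 104.07 s.
Regular layers = 337 × (1.38 + 8.29), so 3258.79 s.
Total = 104.07 + 3258.79 = 3362.86 s = 56.0 minutes.

56.0 minutes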